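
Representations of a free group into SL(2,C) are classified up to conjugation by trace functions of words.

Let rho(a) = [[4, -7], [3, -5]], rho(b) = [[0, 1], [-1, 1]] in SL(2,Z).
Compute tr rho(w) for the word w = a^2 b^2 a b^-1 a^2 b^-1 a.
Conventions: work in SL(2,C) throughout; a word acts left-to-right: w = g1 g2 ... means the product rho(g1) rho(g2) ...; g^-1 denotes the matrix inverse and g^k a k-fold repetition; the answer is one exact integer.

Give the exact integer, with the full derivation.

rho(a) = [[4, -7], [3, -5]]
... * rho(a) = [[4, -7], [3, -5]]  ->  [[-5, 7], [-3, 4]]
... * rho(b) = [[0, 1], [-1, 1]]  ->  [[-7, 2], [-4, 1]]
... * rho(b) = [[0, 1], [-1, 1]]  ->  [[-2, -5], [-1, -3]]
... * rho(a) = [[4, -7], [3, -5]]  ->  [[-23, 39], [-13, 22]]
... * rho(b^-1) = [[1, -1], [1, 0]]  ->  [[16, 23], [9, 13]]
... * rho(a) = [[4, -7], [3, -5]]  ->  [[133, -227], [75, -128]]
... * rho(a) = [[4, -7], [3, -5]]  ->  [[-149, 204], [-84, 115]]
... * rho(b^-1) = [[1, -1], [1, 0]]  ->  [[55, 149], [31, 84]]
... * rho(a) = [[4, -7], [3, -5]]  ->  [[667, -1130], [376, -637]]
tr = 667 + -637 = 30

30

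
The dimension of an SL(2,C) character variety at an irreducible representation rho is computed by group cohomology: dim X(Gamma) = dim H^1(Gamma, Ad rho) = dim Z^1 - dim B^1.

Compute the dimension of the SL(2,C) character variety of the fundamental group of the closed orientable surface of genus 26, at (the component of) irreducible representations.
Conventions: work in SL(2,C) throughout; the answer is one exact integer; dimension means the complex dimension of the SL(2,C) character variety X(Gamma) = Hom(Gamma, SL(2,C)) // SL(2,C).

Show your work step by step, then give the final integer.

Gamma = pi_1(Sigma_26) = < a_1, b_1, ..., a_26, b_26 | prod [a_i, b_i] > has 2g = 52 generators and 1 relator.
Unconstrained cocycle data is one sl_2 vector per generator (156 dimensions), cut by the relator condition d_2(z) = 0.
H^2 = coker(d_2) is dual to H^0 = 0 at irreducible rho (Poincare duality), so d_2 is onto: dim Z^1 = 153.
Coboundaries contribute dim B^1 = 3 (injective at irreducible rho).
dim H^1 = 153 - 3 = 150 = dim X.

150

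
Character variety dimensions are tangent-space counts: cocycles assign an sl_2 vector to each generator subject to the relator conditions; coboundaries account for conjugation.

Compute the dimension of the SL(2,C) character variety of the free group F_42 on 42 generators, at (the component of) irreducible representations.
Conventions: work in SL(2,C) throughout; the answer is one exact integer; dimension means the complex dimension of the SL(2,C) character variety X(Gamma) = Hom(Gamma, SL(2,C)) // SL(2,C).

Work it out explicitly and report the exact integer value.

123

The free group F_42: 42 generators, no relators.
So Z^1 = (sl_2)^42 in full: dim Z^1 = 126.
At an irreducible rho the centralizer of the image in sl_2 is 0, so the coboundary map sl_2 -> Z^1 is injective: dim B^1 = 3.
dim H^1 = 126 - 3 = 123, which is dim X.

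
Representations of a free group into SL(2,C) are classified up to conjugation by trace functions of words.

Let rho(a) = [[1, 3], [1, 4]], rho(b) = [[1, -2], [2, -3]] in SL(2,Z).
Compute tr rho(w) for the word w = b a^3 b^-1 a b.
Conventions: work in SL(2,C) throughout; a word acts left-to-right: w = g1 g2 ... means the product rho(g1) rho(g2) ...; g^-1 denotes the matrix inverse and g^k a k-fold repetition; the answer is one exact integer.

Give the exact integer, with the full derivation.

rho(b) = [[1, -2], [2, -3]]
... * rho(a) = [[1, 3], [1, 4]]  ->  [[-1, -5], [-1, -6]]
... * rho(a) = [[1, 3], [1, 4]]  ->  [[-6, -23], [-7, -27]]
... * rho(a) = [[1, 3], [1, 4]]  ->  [[-29, -110], [-34, -129]]
... * rho(b^-1) = [[-3, 2], [-2, 1]]  ->  [[307, -168], [360, -197]]
... * rho(a) = [[1, 3], [1, 4]]  ->  [[139, 249], [163, 292]]
... * rho(b) = [[1, -2], [2, -3]]  ->  [[637, -1025], [747, -1202]]
tr = 637 + -1202 = -565

-565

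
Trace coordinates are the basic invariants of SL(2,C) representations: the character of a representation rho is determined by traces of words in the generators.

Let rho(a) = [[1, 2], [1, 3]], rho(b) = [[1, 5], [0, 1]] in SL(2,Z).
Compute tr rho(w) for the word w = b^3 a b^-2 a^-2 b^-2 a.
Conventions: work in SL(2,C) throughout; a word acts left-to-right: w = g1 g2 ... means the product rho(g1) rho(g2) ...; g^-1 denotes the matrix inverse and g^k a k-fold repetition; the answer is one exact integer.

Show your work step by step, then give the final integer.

rho(b) = [[1, 5], [0, 1]]
... * rho(b) = [[1, 5], [0, 1]]  ->  [[1, 10], [0, 1]]
... * rho(b) = [[1, 5], [0, 1]]  ->  [[1, 15], [0, 1]]
... * rho(a) = [[1, 2], [1, 3]]  ->  [[16, 47], [1, 3]]
... * rho(b^-1) = [[1, -5], [0, 1]]  ->  [[16, -33], [1, -2]]
... * rho(b^-1) = [[1, -5], [0, 1]]  ->  [[16, -113], [1, -7]]
... * rho(a^-1) = [[3, -2], [-1, 1]]  ->  [[161, -145], [10, -9]]
... * rho(a^-1) = [[3, -2], [-1, 1]]  ->  [[628, -467], [39, -29]]
... * rho(b^-1) = [[1, -5], [0, 1]]  ->  [[628, -3607], [39, -224]]
... * rho(b^-1) = [[1, -5], [0, 1]]  ->  [[628, -6747], [39, -419]]
... * rho(a) = [[1, 2], [1, 3]]  ->  [[-6119, -18985], [-380, -1179]]
tr = -6119 + -1179 = -7298

-7298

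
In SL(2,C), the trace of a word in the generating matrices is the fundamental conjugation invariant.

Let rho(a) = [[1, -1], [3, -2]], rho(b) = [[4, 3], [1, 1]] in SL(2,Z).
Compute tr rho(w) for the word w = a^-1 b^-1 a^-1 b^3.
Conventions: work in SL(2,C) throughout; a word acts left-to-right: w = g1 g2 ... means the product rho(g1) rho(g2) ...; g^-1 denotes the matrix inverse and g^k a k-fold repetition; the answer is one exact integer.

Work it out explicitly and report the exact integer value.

-4077

rho(a^-1) = [[-2, 1], [-3, 1]]
... * rho(b^-1) = [[1, -3], [-1, 4]]  ->  [[-3, 10], [-4, 13]]
... * rho(a^-1) = [[-2, 1], [-3, 1]]  ->  [[-24, 7], [-31, 9]]
... * rho(b) = [[4, 3], [1, 1]]  ->  [[-89, -65], [-115, -84]]
... * rho(b) = [[4, 3], [1, 1]]  ->  [[-421, -332], [-544, -429]]
... * rho(b) = [[4, 3], [1, 1]]  ->  [[-2016, -1595], [-2605, -2061]]
tr = -2016 + -2061 = -4077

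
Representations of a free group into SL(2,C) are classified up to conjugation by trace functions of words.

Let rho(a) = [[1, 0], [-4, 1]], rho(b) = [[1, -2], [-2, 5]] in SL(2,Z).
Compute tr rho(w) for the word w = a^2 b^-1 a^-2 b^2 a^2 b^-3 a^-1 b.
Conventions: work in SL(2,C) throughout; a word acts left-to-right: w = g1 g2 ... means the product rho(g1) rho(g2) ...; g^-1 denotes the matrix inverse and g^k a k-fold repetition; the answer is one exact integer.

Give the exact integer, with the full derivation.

6887422

rho(a) = [[1, 0], [-4, 1]]
... * rho(a) = [[1, 0], [-4, 1]]  ->  [[1, 0], [-8, 1]]
... * rho(b^-1) = [[5, 2], [2, 1]]  ->  [[5, 2], [-38, -15]]
... * rho(a^-1) = [[1, 0], [4, 1]]  ->  [[13, 2], [-98, -15]]
... * rho(a^-1) = [[1, 0], [4, 1]]  ->  [[21, 2], [-158, -15]]
... * rho(b) = [[1, -2], [-2, 5]]  ->  [[17, -32], [-128, 241]]
... * rho(b) = [[1, -2], [-2, 5]]  ->  [[81, -194], [-610, 1461]]
... * rho(a) = [[1, 0], [-4, 1]]  ->  [[857, -194], [-6454, 1461]]
... * rho(a) = [[1, 0], [-4, 1]]  ->  [[1633, -194], [-12298, 1461]]
... * rho(b^-1) = [[5, 2], [2, 1]]  ->  [[7777, 3072], [-58568, -23135]]
... * rho(b^-1) = [[5, 2], [2, 1]]  ->  [[45029, 18626], [-339110, -140271]]
... * rho(b^-1) = [[5, 2], [2, 1]]  ->  [[262397, 108684], [-1976092, -818491]]
... * rho(a^-1) = [[1, 0], [4, 1]]  ->  [[697133, 108684], [-5250056, -818491]]
... * rho(b) = [[1, -2], [-2, 5]]  ->  [[479765, -850846], [-3613074, 6407657]]
tr = 479765 + 6407657 = 6887422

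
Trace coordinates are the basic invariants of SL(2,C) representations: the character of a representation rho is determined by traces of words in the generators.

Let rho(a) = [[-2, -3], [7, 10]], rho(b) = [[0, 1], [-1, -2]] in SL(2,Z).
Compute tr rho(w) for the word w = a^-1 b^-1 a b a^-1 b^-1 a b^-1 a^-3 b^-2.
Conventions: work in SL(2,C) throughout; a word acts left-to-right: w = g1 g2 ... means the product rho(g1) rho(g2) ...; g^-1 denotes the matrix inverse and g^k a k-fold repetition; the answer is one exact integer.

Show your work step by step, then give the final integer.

rho(a^-1) = [[10, 3], [-7, -2]]
... * rho(b^-1) = [[-2, -1], [1, 0]]  ->  [[-17, -10], [12, 7]]
... * rho(a) = [[-2, -3], [7, 10]]  ->  [[-36, -49], [25, 34]]
... * rho(b) = [[0, 1], [-1, -2]]  ->  [[49, 62], [-34, -43]]
... * rho(a^-1) = [[10, 3], [-7, -2]]  ->  [[56, 23], [-39, -16]]
... * rho(b^-1) = [[-2, -1], [1, 0]]  ->  [[-89, -56], [62, 39]]
... * rho(a) = [[-2, -3], [7, 10]]  ->  [[-214, -293], [149, 204]]
... * rho(b^-1) = [[-2, -1], [1, 0]]  ->  [[135, 214], [-94, -149]]
... * rho(a^-1) = [[10, 3], [-7, -2]]  ->  [[-148, -23], [103, 16]]
... * rho(a^-1) = [[10, 3], [-7, -2]]  ->  [[-1319, -398], [918, 277]]
... * rho(a^-1) = [[10, 3], [-7, -2]]  ->  [[-10404, -3161], [7241, 2200]]
... * rho(b^-1) = [[-2, -1], [1, 0]]  ->  [[17647, 10404], [-12282, -7241]]
... * rho(b^-1) = [[-2, -1], [1, 0]]  ->  [[-24890, -17647], [17323, 12282]]
tr = -24890 + 12282 = -12608

-12608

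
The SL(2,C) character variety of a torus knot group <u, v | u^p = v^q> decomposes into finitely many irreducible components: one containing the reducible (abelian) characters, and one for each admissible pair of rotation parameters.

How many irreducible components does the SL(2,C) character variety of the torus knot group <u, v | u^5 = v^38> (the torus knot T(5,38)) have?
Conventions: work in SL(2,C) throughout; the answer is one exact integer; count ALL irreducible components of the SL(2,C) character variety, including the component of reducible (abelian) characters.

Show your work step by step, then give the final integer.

For T(5,38): irreducibility forces the central element u^5 = v^38 to one of +I, -I.
This locks tr(u) to 2*cos(pi*alpha/5), alpha in 1..4, and tr(v) to 2*cos(pi*beta/38), beta in 1..37, on each component of irreducible characters.
u^5 = (-1)^alpha I and v^38 = (-1)^beta I must agree, so alpha and beta have equal parity.
Enumerate parity-matched pairs: 2*19 odd-odd plus 2*18 even-even gives 74.
Total: 74 irreducible-character components + 1 reducible (abelian) component = 75.

75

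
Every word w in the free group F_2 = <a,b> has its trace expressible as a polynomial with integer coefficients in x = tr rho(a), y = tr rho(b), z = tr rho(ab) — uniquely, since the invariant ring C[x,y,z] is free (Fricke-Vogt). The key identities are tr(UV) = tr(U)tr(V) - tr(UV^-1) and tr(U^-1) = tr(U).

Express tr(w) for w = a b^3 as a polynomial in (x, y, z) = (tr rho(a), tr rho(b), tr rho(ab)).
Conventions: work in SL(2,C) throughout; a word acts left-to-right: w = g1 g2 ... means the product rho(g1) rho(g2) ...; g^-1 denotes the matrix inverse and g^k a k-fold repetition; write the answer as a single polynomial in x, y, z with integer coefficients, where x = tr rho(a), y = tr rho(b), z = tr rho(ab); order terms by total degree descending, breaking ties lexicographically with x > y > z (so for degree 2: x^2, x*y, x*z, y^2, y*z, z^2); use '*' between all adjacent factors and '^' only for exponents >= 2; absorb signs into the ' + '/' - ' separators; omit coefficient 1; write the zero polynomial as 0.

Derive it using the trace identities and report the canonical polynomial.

y^2*z - x*y - z

and tr(b a b) = tr(b) * tr(a b) - tr(a)   [square of b] = y*z - x
tr(a b^3) = tr(b) * tr(b a b) - tr(b a)   [square of b] = y^2*z - x*y - z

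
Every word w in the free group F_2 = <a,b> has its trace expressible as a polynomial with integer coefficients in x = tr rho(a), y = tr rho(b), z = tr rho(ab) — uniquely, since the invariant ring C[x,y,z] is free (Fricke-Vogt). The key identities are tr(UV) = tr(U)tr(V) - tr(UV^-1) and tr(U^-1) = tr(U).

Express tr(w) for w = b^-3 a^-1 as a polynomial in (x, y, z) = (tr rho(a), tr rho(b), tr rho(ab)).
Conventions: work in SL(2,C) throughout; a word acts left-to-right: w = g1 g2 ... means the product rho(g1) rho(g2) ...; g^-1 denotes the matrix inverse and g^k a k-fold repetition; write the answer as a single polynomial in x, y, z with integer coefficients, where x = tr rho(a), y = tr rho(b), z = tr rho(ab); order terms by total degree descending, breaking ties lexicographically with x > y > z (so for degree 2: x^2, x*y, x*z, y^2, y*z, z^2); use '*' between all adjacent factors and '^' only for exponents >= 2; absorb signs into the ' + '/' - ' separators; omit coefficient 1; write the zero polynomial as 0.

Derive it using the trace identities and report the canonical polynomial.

reduce: tr(a^-1) = tr(a) = x
reduce: tr(a^-1 b) = tr(b)*tr(a) - tr(b a) = x*y - z
tr(b^-1 a^-1) = tr(a^-1)*tr(b) - tr(a^-1 b) = z
so tr(b^-2 a^-1) = tr(b^-1 a^-1)*tr(b) - tr(b^-1 a^-1 b) = y*z - x
so tr(b^-3 a^-1) = tr(b^-2 a^-1)*tr(b) - tr(b^-2 a^-1 b) = y^2*z - x*y - z

y^2*z - x*y - z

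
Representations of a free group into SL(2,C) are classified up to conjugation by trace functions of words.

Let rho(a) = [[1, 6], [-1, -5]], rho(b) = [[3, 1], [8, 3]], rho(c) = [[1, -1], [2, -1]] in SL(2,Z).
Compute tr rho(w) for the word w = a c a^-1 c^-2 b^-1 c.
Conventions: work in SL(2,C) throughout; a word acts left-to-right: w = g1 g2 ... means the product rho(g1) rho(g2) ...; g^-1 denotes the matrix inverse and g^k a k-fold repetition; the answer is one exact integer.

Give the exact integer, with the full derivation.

-336

rho(a) = [[1, 6], [-1, -5]]
... * rho(c) = [[1, -1], [2, -1]]  ->  [[13, -7], [-11, 6]]
... * rho(a^-1) = [[-5, -6], [1, 1]]  ->  [[-72, -85], [61, 72]]
... * rho(c^-1) = [[-1, 1], [-2, 1]]  ->  [[242, -157], [-205, 133]]
... * rho(c^-1) = [[-1, 1], [-2, 1]]  ->  [[72, 85], [-61, -72]]
... * rho(b^-1) = [[3, -1], [-8, 3]]  ->  [[-464, 183], [393, -155]]
... * rho(c) = [[1, -1], [2, -1]]  ->  [[-98, 281], [83, -238]]
tr = -98 + -238 = -336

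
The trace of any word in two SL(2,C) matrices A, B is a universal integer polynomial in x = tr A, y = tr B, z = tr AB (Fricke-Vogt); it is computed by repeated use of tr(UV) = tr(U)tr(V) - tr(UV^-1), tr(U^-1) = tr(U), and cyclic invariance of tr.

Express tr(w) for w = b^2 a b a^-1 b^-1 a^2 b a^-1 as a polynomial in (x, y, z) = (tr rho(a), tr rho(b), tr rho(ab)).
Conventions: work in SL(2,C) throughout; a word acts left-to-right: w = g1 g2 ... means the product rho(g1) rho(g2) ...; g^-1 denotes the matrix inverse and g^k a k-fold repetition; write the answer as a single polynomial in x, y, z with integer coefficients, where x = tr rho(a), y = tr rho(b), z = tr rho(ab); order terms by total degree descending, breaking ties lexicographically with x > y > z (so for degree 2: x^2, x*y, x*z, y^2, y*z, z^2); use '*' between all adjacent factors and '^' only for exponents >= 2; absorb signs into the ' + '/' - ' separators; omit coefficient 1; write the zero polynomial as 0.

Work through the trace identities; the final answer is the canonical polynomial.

-x^3*y^3*z^2 + 2*x^4*y^2*z + x^2*y^4*z + 2*x^2*y^2*z^3 - x^5*y - x^3*y^3 - 2*x^3*y*z^2 - x*y^3*z^2 - x*y*z^4 - 4*x^2*y^2*z + 4*x^3*y + 4*x*y*z^2 + y^2*z - x*y - z

trace(a b a b) = trace(b a) * trace(b a) - trace(1) = z^2 - 2
trace(a b a) = trace(a) * trace(b a) - trace(b) = x*z - y
trace(b a b a b) = trace(b) * trace(a b a b) - trace(a b a) = y*z^2 - x*z - y
trace(b^2 a b a b) = trace(b) * trace(b a b a b) - trace(b a b a) = y^2*z^2 - x*y*z - y^2 - z^2 + 2
trace(a b a b a b) = trace(b a) * trace(b a b a) - trace(b^-1 a^-1) = z^3 - 3*z
reduce: trace(b a b) = trace(b) * trace(a b) - trace(a) = y*z - x
so trace(a b a b a) = trace(a) * trace(b a b a) - trace(b a b) = x*z^2 - y*z - x
trace(b^2 a b a b a) = trace(b) * trace(a b a b a b) - trace(a b a b a) = y*z^3 - x*z^2 - 2*y*z + x
trace(a b a^-1 b^2 a b) = trace(b^2 a b a b) * trace(a) - trace(b^2 a b a b a) = x*y^2*z^2 - x^2*y*z - y*z^3 - x*y^2 + 2*y*z + x
trace(b^2 a b) = trace(b) * trace(a b^2) - trace(a b) = y^2*z - x*y - z
trace(b a b a^2 b) = trace(a) * trace(b^2 a b a) - trace(b^2 a b) = x*y*z^2 - x^2*z - y^2*z + z
trace(a^2 b^3 a b) = trace(b) * trace(b a b a^2 b) - trace(b a b a^2) = x*y^2*z^2 - x^2*y*z - y^3*z - x*z^2 + 2*y*z + x
trace(a^2) = trace(a) * trace(a) - trace(1) = x^2 - 2
reduce: trace(b a^2 b) = trace(b) * trace(a^2 b) - trace(a^2) = x*y*z - x^2 - y^2 + 2
trace(b^3 a^2) = trace(b) * trace(b a^2 b) - trace(b a^2) = x*y^2*z - x^2*y - y^3 - x*z + 3*y
trace(a^2 b^3 a) = trace(a) * trace(b^3 a^2) - trace(b^3 a) = x^2*y^2*z - x^3*y - x*y^3 - x^2*z - y^2*z + 4*x*y + z
reduce: trace(b a^2 b^3 a b) = trace(b) * trace(a^2 b^3 a b) - trace(a^2 b^3 a) = x*y^3*z^2 - 2*x^2*y^2*z - y^4*z + x^3*y + x*y^3 - x*y*z^2 + x^2*z + 3*y^2*z - 3*x*y - z
trace(a b a b a^2 b^2) = trace(a) * trace(b^2 a b a b a) - trace(b^2 a b a b) = x*y*z^3 - x^2*z^2 - y^2*z^2 - x*y*z + x^2 + y^2 + z^2 - 2
so trace(a b a b a^2 b) = trace(a) * trace(b a b a b a) - trace(b a b a b) = x*z^3 - y*z^2 - 2*x*z + y
trace(b a^2 b^3 a b a) = trace(b) * trace(a b a b a^2 b^2) - trace(a b a b a^2 b) = x*y^2*z^3 - x^2*y*z^2 - y^3*z^2 - x*y^2*z - x*z^3 + x^2*y + y^3 + 2*y*z^2 + 2*x*z - 3*y
trace(b^2 a b a^-1 b a^2 b) = trace(b a^2 b^3 a b) * trace(a) - trace(b a^2 b^3 a b a) = x^2*y^3*z^2 - 2*x^3*y^2*z - x*y^4*z - x*y^2*z^3 + x^4*y + x^2*y^3 + y^3*z^2 + x^3*z + 4*x*y^2*z + x*z^3 - 4*x^2*y - y^3 - 2*y*z^2 - 3*x*z + 3*y
reduce: trace(b a b^2 a b^2 a) = trace(b) * trace(a b^2 a b a b) - trace(a b^2 a b a) = y^2*z^3 - 2*x*y*z^2 + x^2*z - y^2*z + x*y - z
trace(b a b^2 a b^2) = trace(b) * trace(a b^3 a b) - trace(a b^3 a) = y^3*z^2 - 2*x*y^2*z + x^2*y - y*z^2 + x*z - y
trace(b a^2 b a b^2 a b) = trace(a) * trace(b a b^2 a b^2 a) - trace(b a b^2 a b^2) = x*y^2*z^3 - 2*x^2*y*z^2 - y^3*z^2 + x^3*z + x*y^2*z + y*z^2 - 2*x*z + y
trace(b a b a b a b a) = trace(b a b a) * trace(b a b a) - trace(1) = z^4 - 4*z^2 + 2
reduce: trace(a b a b a^2 b a b) = trace(a) * trace(b a b a b a b a) - trace(b a b a b a b) = x*z^4 - y*z^3 - 3*x*z^2 + 2*y*z + x
so trace(b a^2 b a b) = trace(a) * trace(b a b^2 a) - trace(b a b^2) = x*y*z^2 - x^2*z - y^2*z + z
trace(a b a b a^2 b a) = trace(a) * trace(b a^2 b a b a) - trace(b a^2 b a b) = x^2*z^3 - 2*x*y*z^2 - x^2*z + y^2*z + x*y - z
so trace(b a^2 b a b^2 a b a) = trace(b) * trace(a b a b a^2 b a b) - trace(a b a b a^2 b a) = x*y*z^4 - x^2*z^3 - y^2*z^3 - x*y*z^2 + x^2*z + y^2*z + z
trace(b^2 a b a^-1 b a^2 b a) = trace(b a^2 b a b^2 a b) * trace(a) - trace(b a^2 b a b^2 a b a) = x^2*y^2*z^3 - 2*x^3*y*z^2 - x*y^3*z^2 - x*y*z^4 + x^4*z + x^2*y^2*z + x^2*z^3 + y^2*z^3 + 2*x*y*z^2 - 3*x^2*z - y^2*z + x*y - z
trace(a^2 b a^-1 b^2 a b a^-1 b) = trace(b^2 a b a^-1 b a^2 b) * trace(a) - trace(b^2 a b a^-1 b a^2 b a) = x^3*y^3*z^2 - 2*x^4*y^2*z - x^2*y^4*z - 2*x^2*y^2*z^3 + x^5*y + x^3*y^3 + 2*x^3*y*z^2 + 2*x*y^3*z^2 + x*y*z^4 + 3*x^2*y^2*z - y^2*z^3 - 4*x^3*y - x*y^3 - 4*x*y*z^2 + y^2*z + 2*x*y + z
trace(b^2 a b a^-1 b^-1 a^2 b a^-1) = trace(a^2 b a^-1 b^2 a b a^-1) * trace(b) - trace(a^2 b a^-1 b^2 a b a^-1 b) = -x^3*y^3*z^2 + 2*x^4*y^2*z + x^2*y^4*z + 2*x^2*y^2*z^3 - x^5*y - x^3*y^3 - 2*x^3*y*z^2 - x*y^3*z^2 - x*y*z^4 - 4*x^2*y^2*z + 4*x^3*y + 4*x*y*z^2 + y^2*z - x*y - z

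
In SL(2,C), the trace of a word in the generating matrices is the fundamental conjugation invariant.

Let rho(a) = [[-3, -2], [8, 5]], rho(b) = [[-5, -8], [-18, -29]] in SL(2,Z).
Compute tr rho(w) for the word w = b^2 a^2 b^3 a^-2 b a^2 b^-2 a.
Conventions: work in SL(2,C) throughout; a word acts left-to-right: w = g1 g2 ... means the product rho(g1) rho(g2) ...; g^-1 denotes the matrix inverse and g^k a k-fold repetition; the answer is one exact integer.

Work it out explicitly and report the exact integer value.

rho(b) = [[-5, -8], [-18, -29]]
... * rho(b) = [[-5, -8], [-18, -29]]  ->  [[169, 272], [612, 985]]
... * rho(a) = [[-3, -2], [8, 5]]  ->  [[1669, 1022], [6044, 3701]]
... * rho(a) = [[-3, -2], [8, 5]]  ->  [[3169, 1772], [11476, 6417]]
... * rho(b) = [[-5, -8], [-18, -29]]  ->  [[-47741, -76740], [-172886, -277901]]
... * rho(b) = [[-5, -8], [-18, -29]]  ->  [[1620025, 2607388], [5866648, 9442217]]
... * rho(b) = [[-5, -8], [-18, -29]]  ->  [[-55033109, -88574452], [-199293146, -320757477]]
... * rho(a^-1) = [[5, 2], [-8, -3]]  ->  [[433430071, 155657138], [1569594086, 563686139]]
... * rho(a^-1) = [[5, 2], [-8, -3]]  ->  [[921893251, 399888728], [3338481318, 1448129755]]
... * rho(b) = [[-5, -8], [-18, -29]]  ->  [[-11807463359, -18971919120], [-42758742180, -68703613439]]
... * rho(a) = [[-3, -2], [8, 5]]  ->  [[-116352962883, -71244668882], [-421352680972, -258000582835]]
... * rho(a) = [[-3, -2], [8, 5]]  ->  [[-220898462407, -123517418644], [-799946619764, -447297552231]]
... * rho(b^-1) = [[-29, 8], [18, -5]]  ->  [[4182741874211, -1149600606036], [15147096032998, -4163085196957]]
... * rho(b^-1) = [[-29, 8], [18, -5]]  ->  [[-141992325260767, 39209938023868], [-514201318502168, 141992194248769]]
... * rho(a) = [[-3, -2], [8, 5]]  ->  [[739656479973245, 480034340640874], [2678541509496656, 1738363608248181]]
tr = 739656479973245 + 1738363608248181 = 2478020088221426

2478020088221426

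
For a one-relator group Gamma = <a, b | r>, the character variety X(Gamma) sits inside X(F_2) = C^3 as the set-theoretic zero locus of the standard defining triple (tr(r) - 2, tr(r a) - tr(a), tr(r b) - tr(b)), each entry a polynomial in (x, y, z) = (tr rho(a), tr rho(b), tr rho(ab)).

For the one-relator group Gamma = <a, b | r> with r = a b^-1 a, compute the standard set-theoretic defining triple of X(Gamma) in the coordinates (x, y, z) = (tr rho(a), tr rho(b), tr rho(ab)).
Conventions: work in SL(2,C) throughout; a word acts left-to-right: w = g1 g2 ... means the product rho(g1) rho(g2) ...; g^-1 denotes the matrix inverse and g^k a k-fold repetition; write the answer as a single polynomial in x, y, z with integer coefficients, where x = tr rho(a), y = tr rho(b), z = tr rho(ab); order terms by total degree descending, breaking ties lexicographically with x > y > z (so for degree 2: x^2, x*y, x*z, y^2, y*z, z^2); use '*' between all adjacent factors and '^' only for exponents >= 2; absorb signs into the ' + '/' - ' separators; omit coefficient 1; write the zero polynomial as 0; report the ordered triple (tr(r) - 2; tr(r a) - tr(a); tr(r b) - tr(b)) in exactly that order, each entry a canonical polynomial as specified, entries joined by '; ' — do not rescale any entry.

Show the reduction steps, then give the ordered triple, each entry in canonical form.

x^2*y - x*z - y - 2; x^3*y - x^2*z - 2*x*y - x + z; x*y*z - y^2 - z^2 - y + 2

trace(a^2) = trace(a) trace(a) - trace(1)  (reduce the a square) = x^2 - 2
trace(a^2 b) = trace(a) trace(b a) - trace(b)  (reduce the a square) = x*z - y
trace(a b^-1 a) = trace(a^2) trace(b) - trace(a^2 b)  (eliminate b^-1) = x^2*y - x*z - y
trace(a^3) = trace(a) trace(a^2) - trace(a)   [square of a] = x^3 - 3*x
trace(a^3 b) = trace(a) trace(a b a) - trace(a b)   [square of a] = x^2*z - x*y - z
trace(a b^-1 a^2) = trace(a^3) trace(b) - trace(a^3 b)   [inverse elimination on b] = x^3*y - x^2*z - 2*x*y + z
trace(a b a b) = trace(a b) trace(a b) - trace(1) = z^2 - 2
trace(a b^-1 a b) = trace(a b a) trace(b) - trace(a b a b) = x*y*z - y^2 - z^2 + 2
assemble the triple (trace(r) - 2; trace(r a) - x; trace(r b) - y)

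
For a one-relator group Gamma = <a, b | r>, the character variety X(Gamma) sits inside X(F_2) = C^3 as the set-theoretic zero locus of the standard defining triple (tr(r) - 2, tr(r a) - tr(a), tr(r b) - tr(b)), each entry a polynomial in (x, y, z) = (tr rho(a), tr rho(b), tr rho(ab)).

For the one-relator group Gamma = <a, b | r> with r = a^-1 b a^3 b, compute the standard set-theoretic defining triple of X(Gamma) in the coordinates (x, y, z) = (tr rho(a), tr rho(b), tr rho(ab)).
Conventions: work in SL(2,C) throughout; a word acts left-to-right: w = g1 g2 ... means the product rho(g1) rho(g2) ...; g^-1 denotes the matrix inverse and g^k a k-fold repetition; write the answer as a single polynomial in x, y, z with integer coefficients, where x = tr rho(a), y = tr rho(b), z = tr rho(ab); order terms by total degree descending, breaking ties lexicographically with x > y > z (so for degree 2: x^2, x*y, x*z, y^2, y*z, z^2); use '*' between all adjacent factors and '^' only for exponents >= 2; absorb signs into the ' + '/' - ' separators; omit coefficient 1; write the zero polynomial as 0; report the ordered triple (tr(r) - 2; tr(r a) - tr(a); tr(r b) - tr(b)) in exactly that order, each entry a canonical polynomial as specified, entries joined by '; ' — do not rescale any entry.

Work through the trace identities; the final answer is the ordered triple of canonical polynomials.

tr(a^2 b) = tr(a) tr(b a) - tr(b) = x*z - y
tr(a^2) = tr(a) tr(a) - tr(1) = x^2 - 2
tr(a b^2 a) = tr(b) tr(a^2 b) - tr(a^2) = x*y*z - x^2 - y^2 + 2
tr(a b^2) = tr(b) tr(a b) - tr(a) = y*z - x
tr(b a^3 b) = tr(a) tr(a b^2 a) - tr(a b^2) = x^2*y*z - x^3 - x*y^2 - y*z + 3*x
tr(b a b a) = tr(b a) tr(b a) - tr(1) = z^2 - 2
tr(a b a b a) = tr(a) tr(b a b a) - tr(b a b) = x*z^2 - y*z - x
tr(b a^3 b a) = tr(a) tr(a b a b a) - tr(a b a b) = x^2*z^2 - x*y*z - x^2 - z^2 + 2
tr(a^-1 b a^3 b) = tr(b a^3 b) tr(a) - tr(b a^3 b a) = x^3*y*z - x^4 - x^2*y^2 - x^2*z^2 + 4*x^2 + z^2 - 2
tr(b^3 a^2) = tr(b) tr(a^2 b^2) - tr(a^2 b) = x*y^2*z - x^2*y - y^3 - x*z + 3*y
tr(b^3 a) = tr(b) tr(a b^2) - tr(a b) = y^2*z - x*y - z
tr(b a^3 b^2) = tr(a) tr(b^3 a^2) - tr(b^3 a) = x^2*y^2*z - x^3*y - x*y^3 - x^2*z - y^2*z + 4*x*y + z
tr(b^2 a b a) = tr(b) tr(a b a b) - tr(a b a) = y*z^2 - x*z - y
tr(a b^2 a b a) = tr(a) tr(b^2 a b a) - tr(b^2 a b) = x*y*z^2 - x^2*z - y^2*z + z
tr(b a^3 b^2 a) = tr(a) tr(a b^2 a b a) - tr(a b^2 a b) = x^2*y*z^2 - x^3*z - x*y^2*z - y*z^2 + 2*x*z + y
tr(a^-1 b a^3 b^2) = tr(b a^3 b^2) tr(a) - tr(b a^3 b^2 a) = x^3*y^2*z - x^4*y - x^2*y^3 - x^2*y*z^2 + 4*x^2*y + y*z^2 - x*z - y
assemble the triple (tr(r) - 2; tr(r a) - x; tr(r b) - y)

x^3*y*z - x^4 - x^2*y^2 - x^2*z^2 + 4*x^2 + z^2 - 4; x^2*y*z - x^3 - x*y^2 - y*z + 2*x; x^3*y^2*z - x^4*y - x^2*y^3 - x^2*y*z^2 + 4*x^2*y + y*z^2 - x*z - 2*y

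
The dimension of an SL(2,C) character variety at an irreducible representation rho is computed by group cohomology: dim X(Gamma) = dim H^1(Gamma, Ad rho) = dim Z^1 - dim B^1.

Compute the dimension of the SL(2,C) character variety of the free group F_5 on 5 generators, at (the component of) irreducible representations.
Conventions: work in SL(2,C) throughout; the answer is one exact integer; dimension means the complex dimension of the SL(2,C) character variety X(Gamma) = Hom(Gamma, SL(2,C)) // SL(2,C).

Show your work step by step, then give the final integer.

Here Gamma is free of rank 5 — no relator constrains a cocycle.
A cocycle picks one sl_2 vector per generator freely, giving dim Z^1 = 3*5 = 15.
At an irreducible rho the centralizer of the image in sl_2 is 0, so the coboundary map sl_2 -> Z^1 is injective: dim B^1 = 3.
dim X = dim H^1 = dim Z^1 - dim B^1 = 15 - 3 = 12.

12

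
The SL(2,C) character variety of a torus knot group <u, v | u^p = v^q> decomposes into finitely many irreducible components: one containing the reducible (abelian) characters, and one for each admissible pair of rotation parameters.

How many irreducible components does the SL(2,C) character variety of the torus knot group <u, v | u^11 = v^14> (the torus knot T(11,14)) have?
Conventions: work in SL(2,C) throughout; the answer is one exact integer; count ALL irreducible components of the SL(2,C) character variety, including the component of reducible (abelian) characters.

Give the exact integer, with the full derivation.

66

In the torus knot group T(11,14), u^11 = v^14 is central, so an irreducible representation sends it to +I or -I (Schur).
This locks tr(u) to 2*cos(pi*alpha/11), alpha in 1..10, and tr(v) to 2*cos(pi*beta/14), beta in 1..13, on each component of irreducible characters.
The two central values (-1)^alpha I and (-1)^beta I must be the same matrix, so alpha and beta share a parity.
Counting: 5 odd alphas x 7 odd betas + 5 even alphas x 6 even betas = 35 + 30 = 65.
Total: 65 irreducible-character components + 1 reducible (abelian) component = 66.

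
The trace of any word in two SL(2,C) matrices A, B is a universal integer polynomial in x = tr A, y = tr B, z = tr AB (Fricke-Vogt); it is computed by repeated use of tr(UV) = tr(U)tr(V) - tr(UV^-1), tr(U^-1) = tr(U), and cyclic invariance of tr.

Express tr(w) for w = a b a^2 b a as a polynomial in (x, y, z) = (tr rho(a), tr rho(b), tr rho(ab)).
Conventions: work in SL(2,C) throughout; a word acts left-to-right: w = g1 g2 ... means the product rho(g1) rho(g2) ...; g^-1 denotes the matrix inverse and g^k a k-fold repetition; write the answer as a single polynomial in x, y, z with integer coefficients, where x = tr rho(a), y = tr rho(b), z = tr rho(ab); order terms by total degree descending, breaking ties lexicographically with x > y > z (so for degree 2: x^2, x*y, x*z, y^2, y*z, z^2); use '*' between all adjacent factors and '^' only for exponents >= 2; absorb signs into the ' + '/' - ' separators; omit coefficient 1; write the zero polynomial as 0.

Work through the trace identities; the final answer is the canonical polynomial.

trace(b a b a) = trace(a b) * trace(a b) - trace(1)  (split on a) = z^2 - 2
trace(b a b) = trace(b) * trace(a b) - trace(a)  (reduce the b square) = y*z - x
trace(b a^2 b a) = trace(a) * trace(b a b a) - trace(b a b)  (reduce the a square) = x*z^2 - y*z - x
trace(b^2) = trace(b) * trace(b) - trace(1)  (reduce the b square) = y^2 - 2
trace(b a^2 b) = trace(a) * trace(b^2 a) - trace(b^2)  (reduce the a square) = x*y*z - x^2 - y^2 + 2
trace(a b a^2 b a) = trace(a) * trace(b a^2 b a) - trace(b a^2 b)  (reduce the a square) = x^2*z^2 - 2*x*y*z + y^2 - 2

x^2*z^2 - 2*x*y*z + y^2 - 2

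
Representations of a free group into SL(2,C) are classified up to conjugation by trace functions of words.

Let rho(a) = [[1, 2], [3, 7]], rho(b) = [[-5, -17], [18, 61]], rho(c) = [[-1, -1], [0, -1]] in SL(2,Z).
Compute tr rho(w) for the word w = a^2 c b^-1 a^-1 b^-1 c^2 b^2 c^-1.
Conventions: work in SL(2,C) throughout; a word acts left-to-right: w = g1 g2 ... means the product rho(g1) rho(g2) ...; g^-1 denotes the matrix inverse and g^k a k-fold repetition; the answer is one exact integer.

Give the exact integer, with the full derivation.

rho(a) = [[1, 2], [3, 7]]
... * rho(a) = [[1, 2], [3, 7]]  ->  [[7, 16], [24, 55]]
... * rho(c) = [[-1, -1], [0, -1]]  ->  [[-7, -23], [-24, -79]]
... * rho(b^-1) = [[61, 17], [-18, -5]]  ->  [[-13, -4], [-42, -13]]
... * rho(a^-1) = [[7, -2], [-3, 1]]  ->  [[-79, 22], [-255, 71]]
... * rho(b^-1) = [[61, 17], [-18, -5]]  ->  [[-5215, -1453], [-16833, -4690]]
... * rho(c) = [[-1, -1], [0, -1]]  ->  [[5215, 6668], [16833, 21523]]
... * rho(c) = [[-1, -1], [0, -1]]  ->  [[-5215, -11883], [-16833, -38356]]
... * rho(b) = [[-5, -17], [18, 61]]  ->  [[-187819, -636208], [-606243, -2053555]]
... * rho(b) = [[-5, -17], [18, 61]]  ->  [[-10512649, -35615765], [-33932775, -114960724]]
... * rho(c^-1) = [[-1, 1], [0, -1]]  ->  [[10512649, 25103116], [33932775, 81027949]]
tr = 10512649 + 81027949 = 91540598

91540598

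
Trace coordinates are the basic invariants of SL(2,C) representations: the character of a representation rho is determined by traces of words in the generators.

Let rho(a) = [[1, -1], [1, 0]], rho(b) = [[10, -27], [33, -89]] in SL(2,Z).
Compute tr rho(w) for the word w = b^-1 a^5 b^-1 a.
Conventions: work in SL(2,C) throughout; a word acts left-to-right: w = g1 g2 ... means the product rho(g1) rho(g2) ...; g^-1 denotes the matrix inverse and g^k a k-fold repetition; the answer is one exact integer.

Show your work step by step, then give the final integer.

rho(b^-1) = [[-89, 27], [-33, 10]]
... * rho(a) = [[1, -1], [1, 0]]  ->  [[-62, 89], [-23, 33]]
... * rho(a) = [[1, -1], [1, 0]]  ->  [[27, 62], [10, 23]]
... * rho(a) = [[1, -1], [1, 0]]  ->  [[89, -27], [33, -10]]
... * rho(a) = [[1, -1], [1, 0]]  ->  [[62, -89], [23, -33]]
... * rho(a) = [[1, -1], [1, 0]]  ->  [[-27, -62], [-10, -23]]
... * rho(b^-1) = [[-89, 27], [-33, 10]]  ->  [[4449, -1349], [1649, -500]]
... * rho(a) = [[1, -1], [1, 0]]  ->  [[3100, -4449], [1149, -1649]]
tr = 3100 + -1649 = 1451

1451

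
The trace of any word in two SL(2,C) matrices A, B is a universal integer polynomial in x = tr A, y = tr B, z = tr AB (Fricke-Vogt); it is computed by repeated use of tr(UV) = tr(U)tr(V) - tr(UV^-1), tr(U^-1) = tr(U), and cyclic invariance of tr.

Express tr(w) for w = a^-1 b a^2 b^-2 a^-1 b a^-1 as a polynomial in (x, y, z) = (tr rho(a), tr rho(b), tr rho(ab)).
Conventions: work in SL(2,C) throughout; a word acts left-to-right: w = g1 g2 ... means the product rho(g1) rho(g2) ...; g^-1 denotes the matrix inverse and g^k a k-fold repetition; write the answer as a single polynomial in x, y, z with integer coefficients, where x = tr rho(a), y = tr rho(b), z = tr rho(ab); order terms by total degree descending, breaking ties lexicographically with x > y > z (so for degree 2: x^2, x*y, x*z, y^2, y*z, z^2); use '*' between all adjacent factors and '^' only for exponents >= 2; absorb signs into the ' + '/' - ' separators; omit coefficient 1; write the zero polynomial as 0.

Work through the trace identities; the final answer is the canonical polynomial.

-x^4*y^3*z + x^5*y^2 + x^3*y^4 + 2*x^3*y^2*z^2 - x^4*y*z - x^2*y*z^3 - 5*x^3*y^2 - x*y^4 - x*y^2*z^2 + 3*x^2*y*z + x^3 + 5*x*y^2 + x*z^2 - 3*x

tr(a^2 b) = tr(a)*tr(b a) - tr(b)  (reduce the a square) = x*z - y
tr(a^2) = tr(a)*tr(a) - tr(1)  (reduce the a square) = x^2 - 2
tr(b a^2 b) = tr(b)*tr(a^2 b) - tr(a^2)  (reduce the b square) = x*y*z - x^2 - y^2 + 2
tr(b a b a) = tr(b a)*tr(b a) - tr(1)  (split on b) = z^2 - 2
tr(b a b) = tr(b)*tr(a b) - tr(a)  (reduce the b square) = y*z - x
tr(b a^2 b a) = tr(a)*tr(b a b a) - tr(b a b)  (reduce the a square) = x*z^2 - y*z - x
and tr(a^-1 b a^2 b) = tr(b a^2 b)*tr(a) - tr(b a^2 b a)  (eliminate a^-1) = x^2*y*z - x^3 - x*y^2 - x*z^2 + y*z + 3*x
tr(a^-2 b a^2 b) = tr(a^-1 b a^2 b)*tr(a) - tr(a^-1 b a^2 b a)  (eliminate a^-1) = x^3*y*z - x^4 - x^2*y^2 - x^2*z^2 + 4*x^2 + y^2 - 2
and tr(a^-2 b a^2 b^-1) = tr(a^-2 b a^2)*tr(b) - tr(a^-2 b a^2 b)  (eliminate b^-1) = -x^3*y*z + x^4 + x^2*y^2 + x^2*z^2 - 4*x^2 + 2
next, tr(b a^3 b) = tr(a)*tr(b^2 a^2) - tr(b^2 a)  (reduce the a square) = x^2*y*z - x^3 - x*y^2 - y*z + 3*x
next, tr(b a^3 b a) = tr(a)*tr(a b a b a) - tr(a b a b)  (reduce the a square) = x^2*z^2 - x*y*z - x^2 - z^2 + 2
tr(b a^3 b a^-1) = tr(b a^3 b)*tr(a) - tr(b a^3 b a)  (eliminate a^-1) = x^3*y*z - x^4 - x^2*y^2 - x^2*z^2 + 4*x^2 + z^2 - 2
next, tr(a b a^-2 b a^2) = tr(b a^3 b a^-1)*tr(a) - tr(b a^3 b)  (eliminate a^-1) = x^4*y*z - x^5 - x^3*y^2 - x^3*z^2 - x^2*y*z + 5*x^3 + x*y^2 + x*z^2 + y*z - 5*x
tr(a^2 b a) = tr(a)*tr(a b a) - tr(a b)  (reduce the a square) = x^2*z - x*y - z
tr(b a^2 b a b) = tr(b)*tr(a^2 b a b) - tr(a^2 b a)  (reduce the b square) = x*y*z^2 - x^2*z - y^2*z + z
and tr(b a b a b a) = tr(a b a b)*tr(a b) - tr(b a)  (split on a) = z^3 - 3*z
and tr(b a b a b) = tr(b)*tr(a b a b) - tr(a b a)  (reduce the b square) = y*z^2 - x*z - y
tr(b a^2 b a b a) = tr(a)*tr(b a b a b a) - tr(b a b a b)  (reduce the a square) = x*z^3 - y*z^2 - 2*x*z + y
tr(b a^2 b a b a^-1) = tr(b a^2 b a b)*tr(a) - tr(b a^2 b a b a)  (eliminate a^-1) = x^2*y*z^2 - x^3*z - x*y^2*z - x*z^3 + y*z^2 + 3*x*z - y
tr(a b a^-2 b a^2 b) = tr(b a^2 b a b a^-1)*tr(a) - tr(b a^2 b a b)  (eliminate a^-1) = x^3*y*z^2 - x^4*z - x^2*y^2*z - x^2*z^3 + 4*x^2*z + y^2*z - x*y - z
and tr(a b a^-2 b a^2 b^-1) = tr(a b a^-2 b a^2)*tr(b) - tr(a b a^-2 b a^2 b)  (eliminate b^-1) = x^4*y^2*z - x^5*y - x^3*y^3 - 2*x^3*y*z^2 + x^4*z + x^2*z^3 + 5*x^3*y + x*y^3 + x*y*z^2 - 4*x^2*z - 4*x*y + z
tr(b a^-2 b a^2 b^-2 a) = tr(a b a^-2 b a^2 b^-1)*tr(b) - tr(a b a^-2 b a^2)  (eliminate b^-1) = x^4*y^3*z - x^5*y^2 - x^3*y^4 - 2*x^3*y^2*z^2 + x^2*y*z^3 + x^5 + 6*x^3*y^2 + x^3*z^2 + x*y^4 + x*y^2*z^2 - 3*x^2*y*z - 5*x^3 - 5*x*y^2 - x*z^2 + 5*x
and tr(a^-1 b a^2 b^-2 a^-1 b a^-1) = tr(b a^-2 b a^2 b^-2)*tr(a) - tr(b a^-2 b a^2 b^-2 a)  (eliminate a^-1) = -x^4*y^3*z + x^5*y^2 + x^3*y^4 + 2*x^3*y^2*z^2 - x^4*y*z - x^2*y*z^3 - 5*x^3*y^2 - x*y^4 - x*y^2*z^2 + 3*x^2*y*z + x^3 + 5*x*y^2 + x*z^2 - 3*x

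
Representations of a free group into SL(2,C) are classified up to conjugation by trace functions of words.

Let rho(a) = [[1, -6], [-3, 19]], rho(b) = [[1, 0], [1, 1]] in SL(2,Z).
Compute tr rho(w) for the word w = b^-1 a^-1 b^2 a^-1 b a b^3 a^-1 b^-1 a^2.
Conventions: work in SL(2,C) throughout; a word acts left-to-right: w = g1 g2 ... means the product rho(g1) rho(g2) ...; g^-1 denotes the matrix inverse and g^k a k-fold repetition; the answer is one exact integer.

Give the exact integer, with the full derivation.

2447030

rho(b^-1) = [[1, 0], [-1, 1]]
... * rho(a^-1) = [[19, 6], [3, 1]]  ->  [[19, 6], [-16, -5]]
... * rho(b) = [[1, 0], [1, 1]]  ->  [[25, 6], [-21, -5]]
... * rho(b) = [[1, 0], [1, 1]]  ->  [[31, 6], [-26, -5]]
... * rho(a^-1) = [[19, 6], [3, 1]]  ->  [[607, 192], [-509, -161]]
... * rho(b) = [[1, 0], [1, 1]]  ->  [[799, 192], [-670, -161]]
... * rho(a) = [[1, -6], [-3, 19]]  ->  [[223, -1146], [-187, 961]]
... * rho(b) = [[1, 0], [1, 1]]  ->  [[-923, -1146], [774, 961]]
... * rho(b) = [[1, 0], [1, 1]]  ->  [[-2069, -1146], [1735, 961]]
... * rho(b) = [[1, 0], [1, 1]]  ->  [[-3215, -1146], [2696, 961]]
... * rho(a^-1) = [[19, 6], [3, 1]]  ->  [[-64523, -20436], [54107, 17137]]
... * rho(b^-1) = [[1, 0], [-1, 1]]  ->  [[-44087, -20436], [36970, 17137]]
... * rho(a) = [[1, -6], [-3, 19]]  ->  [[17221, -123762], [-14441, 103783]]
... * rho(a) = [[1, -6], [-3, 19]]  ->  [[388507, -2454804], [-325790, 2058523]]
tr = 388507 + 2058523 = 2447030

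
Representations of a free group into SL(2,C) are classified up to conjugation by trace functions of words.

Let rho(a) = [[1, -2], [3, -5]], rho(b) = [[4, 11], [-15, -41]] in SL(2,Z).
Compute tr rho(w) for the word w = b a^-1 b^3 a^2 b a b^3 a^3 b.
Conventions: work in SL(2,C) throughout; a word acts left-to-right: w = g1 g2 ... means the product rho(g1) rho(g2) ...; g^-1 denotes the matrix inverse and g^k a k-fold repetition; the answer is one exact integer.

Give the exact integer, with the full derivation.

-9652424633647990348

rho(b) = [[4, 11], [-15, -41]]
... * rho(a^-1) = [[-5, 2], [-3, 1]]  ->  [[-53, 19], [198, -71]]
... * rho(b) = [[4, 11], [-15, -41]]  ->  [[-497, -1362], [1857, 5089]]
... * rho(b) = [[4, 11], [-15, -41]]  ->  [[18442, 50375], [-68907, -188222]]
... * rho(b) = [[4, 11], [-15, -41]]  ->  [[-681857, -1862513], [2547702, 6959125]]
... * rho(a) = [[1, -2], [3, -5]]  ->  [[-6269396, 10676279], [23425077, -39891029]]
... * rho(a) = [[1, -2], [3, -5]]  ->  [[25759441, -40842603], [-96248010, 152604991]]
... * rho(b) = [[4, 11], [-15, -41]]  ->  [[715676809, 1957900574], [-2674066905, -7315532741]]
... * rho(a) = [[1, -2], [3, -5]]  ->  [[6589378531, -11220856488], [-24620665128, 41925797515]]
... * rho(b) = [[4, 11], [-15, -41]]  ->  [[194670361444, 532538279849], [-727369623237, -1989785014523]]
... * rho(b) = [[4, 11], [-15, -41]]  ->  [[-7209392751959, -19692695497925], [26937296724897, 73580119739836]]
... * rho(b) = [[4, 11], [-15, -41]]  ->  [[266552861461039, 728097195143376], [-995952609197952, -2720474645359409]]
... * rho(a) = [[1, -2], [3, -5]]  ->  [[2450844446891167, -4173591698638958], [-9157376545276179, 15594278445192949]]
... * rho(a) = [[1, -2], [3, -5]]  ->  [[-10069930649025707, 15966269599412456], [37625458790302668, -59656639135412387]]
... * rho(a) = [[1, -2], [3, -5]]  ->  [[37828878149211661, -59691486699010866], [-141344458615934493, 223032278096456599]]
... * rho(b) = [[4, 11], [-15, -41]]  ->  [[1046687813082009634, 2863468614300773777], [-3910862005910586957, -10699112446729999982]]
tr = 1046687813082009634 + -10699112446729999982 = -9652424633647990348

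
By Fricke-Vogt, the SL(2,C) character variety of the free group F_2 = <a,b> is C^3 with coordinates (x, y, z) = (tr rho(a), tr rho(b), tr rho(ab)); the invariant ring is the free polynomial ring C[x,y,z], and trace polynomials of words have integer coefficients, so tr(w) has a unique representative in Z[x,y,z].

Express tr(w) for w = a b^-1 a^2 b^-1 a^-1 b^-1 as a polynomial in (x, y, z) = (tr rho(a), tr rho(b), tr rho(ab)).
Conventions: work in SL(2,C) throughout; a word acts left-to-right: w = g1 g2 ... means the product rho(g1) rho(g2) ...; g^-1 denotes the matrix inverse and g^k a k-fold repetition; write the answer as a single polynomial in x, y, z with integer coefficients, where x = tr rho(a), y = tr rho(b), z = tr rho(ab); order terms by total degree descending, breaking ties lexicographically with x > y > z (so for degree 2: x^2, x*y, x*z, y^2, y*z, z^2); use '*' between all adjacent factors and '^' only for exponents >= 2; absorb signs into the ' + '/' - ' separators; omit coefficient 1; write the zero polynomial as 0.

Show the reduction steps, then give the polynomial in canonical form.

x^3*y^2*z - x^4*y - 2*x^2*y*z^2 + x^3*z - x*y^2*z + x*z^3 + 3*x^2*y + y*z^2 - 3*x*z - y

use: tr(a^2) = tr(a) * tr(a) - tr(1) = x^2 - 2
tr(a^2 b) = tr(a) * tr(b a) - tr(b) = x*z - y
tr(b^-1 a^2) = tr(a^2) * tr(b) - tr(a^2 b) = x^2*y - x*z - y
use: tr(a^3 b) = tr(a) * tr(a b a) - tr(a b) = x^2*z - x*y - z
tr(a^3) = tr(a) * tr(a^2) - tr(a) = x^3 - 3*x
tr(b a^3 b) = tr(b) * tr(a^3 b) - tr(a^3) = x^2*y*z - x^3 - x*y^2 - y*z + 3*x
tr(b a b a) = tr(b a) * tr(b a) - tr(1) = z^2 - 2
apply: tr(b a b) = tr(b) * tr(a b) - tr(a) = y*z - x
use: tr(b a b a^2) = tr(a) * tr(b a b a) - tr(b a b) = x*z^2 - y*z - x
apply: tr(b a^3 b a) = tr(a) * tr(b a b a^2) - tr(b a b a) = x^2*z^2 - x*y*z - x^2 - z^2 + 2
use: tr(a^3 b a^-1 b) = tr(b a^3 b) * tr(a) - tr(b a^3 b a) = x^3*y*z - x^4 - x^2*y^2 - x^2*z^2 + 4*x^2 + z^2 - 2
apply: tr(a^-1 b^-1 a^3 b) = tr(a^3 b a^-1) * tr(b) - tr(a^3 b a^-1 b) = -x^3*y*z + x^4 + x^2*y^2 + x^2*z^2 + x*y*z - 4*x^2 - y^2 - z^2 + 2
use: tr(a^2 b^-1 a^-1 b^-1 a) = tr(a^-1 b^-1 a^3) * tr(b) - tr(a^-1 b^-1 a^3 b) = x^3*y*z - x^4 - x^2*z^2 - 2*x*y*z + 4*x^2 + z^2 - 2
use: tr(b a b a^2 b) = tr(b) * tr(a b a^2 b) - tr(a b a^2) = x*y*z^2 - x^2*z - y^2*z + z
apply: tr(b a b a b a) = tr(a b a b) * tr(a b) - tr(b a) = z^3 - 3*z
tr(b a b a b) = tr(b) * tr(a b a b) - tr(a b a) = y*z^2 - x*z - y
tr(b a b a^2 b a) = tr(a) * tr(b a b a b a) - tr(b a b a b) = x*z^3 - y*z^2 - 2*x*z + y
tr(a^-1 b a b a^2 b) = tr(b a b a^2 b) * tr(a) - tr(b a b a^2 b a) = x^2*y*z^2 - x^3*z - x*y^2*z - x*z^3 + y*z^2 + 3*x*z - y
tr(a b a^2 b^-1 a^-1 b) = tr(a^-1 b a b a^2) * tr(b) - tr(a^-1 b a b a^2 b) = -x^2*y*z^2 + x^3*z + x*y^2*z + x*z^3 - 3*x*z - y
use: tr(a^2 b^-1 a^-1 b^-1 a b) = tr(a b a^2 b^-1 a^-1) * tr(b) - tr(a b a^2 b^-1 a^-1 b) = x^2*y*z^2 - x^3*z - x*y^2*z - x*z^3 + x^2*y + 3*x*z - y
tr(a b^-1 a^2 b^-1 a^-1 b^-1) = tr(a^2 b^-1 a^-1 b^-1 a) * tr(b) - tr(a^2 b^-1 a^-1 b^-1 a b) = x^3*y^2*z - x^4*y - 2*x^2*y*z^2 + x^3*z - x*y^2*z + x*z^3 + 3*x^2*y + y*z^2 - 3*x*z - y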